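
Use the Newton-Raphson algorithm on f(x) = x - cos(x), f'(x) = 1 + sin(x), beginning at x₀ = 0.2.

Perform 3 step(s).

f(x) = x - cos(x)
f'(x) = 1 + sin(x)
x₀ = 0.2

Newton-Raphson formula: x_{n+1} = x_n - f(x_n)/f'(x_n)

Iteration 1:
  f(0.200000) = -0.780067
  f'(0.200000) = 1.198669
  x_1 = 0.200000 - (-0.780067)/1.198669 = 0.850777
Iteration 2:
  f(0.850777) = 0.191378
  f'(0.850777) = 1.751793
  x_2 = 0.850777 - 0.191378/1.751793 = 0.741530
Iteration 3:
  f(0.741530) = 0.004094
  f'(0.741530) = 1.675417
  x_3 = 0.741530 - 0.004094/1.675417 = 0.739086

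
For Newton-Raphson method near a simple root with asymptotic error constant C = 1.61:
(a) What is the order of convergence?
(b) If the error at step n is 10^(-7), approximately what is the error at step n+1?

(a) Newton-Raphson has quadratic (order 2) convergence near simple roots.
    This means |e_{n+1}| ≈ C|e_n|².

(b) With |e_n| = 10^(-7) and C = 1.61:
    |e_{n+1}| ≈ 1.61 × (10^(-7))² = 1.61 × 10^(-14)

(a) 2 (quadratic); (b) |e_{n+1}| ≈ 1.610e-14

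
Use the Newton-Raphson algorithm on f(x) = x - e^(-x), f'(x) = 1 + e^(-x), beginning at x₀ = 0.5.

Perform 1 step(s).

f(x) = x - e^(-x)
f'(x) = 1 + e^(-x)
x₀ = 0.5

Newton-Raphson formula: x_{n+1} = x_n - f(x_n)/f'(x_n)

Iteration 1:
  f(0.500000) = -0.106531
  f'(0.500000) = 1.606531
  x_1 = 0.500000 - (-0.106531)/1.606531 = 0.566311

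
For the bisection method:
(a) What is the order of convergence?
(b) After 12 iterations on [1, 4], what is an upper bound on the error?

(a) Bisection has linear (order 1) convergence; the error is halved each step.

(b) Error bound = (b-a)/2^n = (4 - 1)/2^{12}
    = 3/2^{12}

(a) 1 (linear); (b) error ≤ 7.32e-04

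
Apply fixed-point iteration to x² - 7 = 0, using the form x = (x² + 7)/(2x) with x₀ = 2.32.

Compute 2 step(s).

Equation: x² - 7 = 0
Fixed-point form: x = (x² + 7)/(2x)
x₀ = 2.32

x_1 = g(2.320000) = 2.668621
x_2 = g(2.668621) = 2.645849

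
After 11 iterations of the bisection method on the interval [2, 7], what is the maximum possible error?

Bisection error bound: |error| ≤ (b-a)/2^n
|error| ≤ (7 - 2)/2^11 = 5/2^11
|error| ≤ 0.0024414062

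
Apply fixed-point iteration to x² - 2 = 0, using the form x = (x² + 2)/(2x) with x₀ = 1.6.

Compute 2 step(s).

Equation: x² - 2 = 0
Fixed-point form: x = (x² + 2)/(2x)
x₀ = 1.6

x_1 = g(1.600000) = 1.425000
x_2 = g(1.425000) = 1.414254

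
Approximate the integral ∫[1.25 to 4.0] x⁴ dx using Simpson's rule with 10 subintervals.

f(x) = x⁴
a = 1.25, b = 4.0, n = 10
h = (b - a)/n = 0.275000

Simpson's rule: (h/3)[f(x₀) + 4f(x₁) + 2f(x₂) + ... + f(xₙ)]

x_0 = 1.2500, f(x_0) = 2.441406, coefficient = 1
x_1 = 1.5250, f(x_1) = 5.408532, coefficient = 4
x_2 = 1.8000, f(x_2) = 10.497600, coefficient = 2
x_3 = 2.0750, f(x_3) = 18.538407, coefficient = 4
x_4 = 2.3500, f(x_4) = 30.498006, coefficient = 2
x_5 = 2.6250, f(x_5) = 47.480713, coefficient = 4
x_6 = 2.9000, f(x_6) = 70.728100, coefficient = 2
x_7 = 3.1750, f(x_7) = 101.619000, coefficient = 4
x_8 = 3.4500, f(x_8) = 141.669506, coefficient = 2
x_9 = 3.7250, f(x_9) = 192.532969, coefficient = 4
x_10 = 4.0000, f(x_10) = 256.000000, coefficient = 1

I ≈ (0.275000/3) × 2227.546314 = 204.191745
Exact value: 204.189648
Error: 0.002097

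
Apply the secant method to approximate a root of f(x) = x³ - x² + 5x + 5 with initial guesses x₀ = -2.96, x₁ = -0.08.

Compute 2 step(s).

f(x) = x³ - x² + 5x + 5
x₀ = -2.96, x₁ = -0.08

Secant formula: x_{n+1} = x_n - f(x_n)(x_n - x_{n-1})/(f(x_n) - f(x_{n-1}))

Iteration 1:
  f(-2.960000) = -44.495936
  f(-0.080000) = 4.593088
  x_2 = -0.080000 - 4.593088×(-0.080000 - (-2.960000))/(4.593088 - (-44.495936))
       = -0.349472
Iteration 2:
  f(-0.080000) = 4.593088
  f(-0.349472) = 3.087831
  x_3 = -0.349472 - 3.087831×(-0.349472 - (-0.080000))/(3.087831 - 4.593088)
       = -0.902256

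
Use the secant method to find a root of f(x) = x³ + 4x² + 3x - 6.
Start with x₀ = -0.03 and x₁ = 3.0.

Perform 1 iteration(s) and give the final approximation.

f(x) = x³ + 4x² + 3x - 6
x₀ = -0.03, x₁ = 3.0

Secant formula: x_{n+1} = x_n - f(x_n)(x_n - x_{n-1})/(f(x_n) - f(x_{n-1}))

Iteration 1:
  f(-0.030000) = -6.086427
  f(3.000000) = 66.000000
  x_2 = 3.000000 - 66.000000×(3.000000 - (-0.030000))/(66.000000 - (-6.086427))
       = 0.225830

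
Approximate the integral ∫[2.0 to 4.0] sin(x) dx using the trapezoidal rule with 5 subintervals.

f(x) = sin(x)
a = 2.0, b = 4.0, n = 5
h = (b - a)/n = 0.400000

Trapezoidal rule: (h/2)[f(x₀) + 2f(x₁) + 2f(x₂) + ... + f(xₙ)]

x_0 = 2.0000, f(x_0) = 0.909297, coefficient = 1
x_1 = 2.4000, f(x_1) = 0.675463, coefficient = 2
x_2 = 2.8000, f(x_2) = 0.334988, coefficient = 2
x_3 = 3.2000, f(x_3) = -0.058374, coefficient = 2
x_4 = 3.6000, f(x_4) = -0.442520, coefficient = 2
x_5 = 4.0000, f(x_5) = -0.756802, coefficient = 1

I ≈ (0.400000/2) × 1.171608 = 0.234322
Exact value: 0.237497
Error: 0.003175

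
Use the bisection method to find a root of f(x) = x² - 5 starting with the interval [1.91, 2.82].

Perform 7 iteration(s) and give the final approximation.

f(x) = x² - 5
Initial interval: [1.91, 2.82]

Iteration 1:
  c_1 = (1.910000 + 2.820000)/2 = 2.365000
  f(c_1) = f(2.365000) = 0.593225
  f(a) × f(c) < 0, new interval: [1.910000, 2.365000]
Iteration 2:
  c_2 = (1.910000 + 2.365000)/2 = 2.137500
  f(c_2) = f(2.137500) = -0.431094
  f(a) × f(c) ≥ 0, new interval: [2.137500, 2.365000]
Iteration 3:
  c_3 = (2.137500 + 2.365000)/2 = 2.251250
  f(c_3) = f(2.251250) = 0.068127
  f(a) × f(c) < 0, new interval: [2.137500, 2.251250]
Iteration 4:
  c_4 = (2.137500 + 2.251250)/2 = 2.194375
  f(c_4) = f(2.194375) = -0.184718
  f(a) × f(c) ≥ 0, new interval: [2.194375, 2.251250]
Iteration 5:
  c_5 = (2.194375 + 2.251250)/2 = 2.222812
  f(c_5) = f(2.222812) = -0.059105
  f(a) × f(c) ≥ 0, new interval: [2.222812, 2.251250]
Iteration 6:
  c_6 = (2.222812 + 2.251250)/2 = 2.237031
  f(c_6) = f(2.237031) = 0.004309
  f(a) × f(c) < 0, new interval: [2.222812, 2.237031]
Iteration 7:
  c_7 = (2.222812 + 2.237031)/2 = 2.229922
  f(c_7) = f(2.229922) = -0.027448
  f(a) × f(c) ≥ 0, new interval: [2.229922, 2.237031]

After 7 iteration(s), the approximation is c_7 = 2.229922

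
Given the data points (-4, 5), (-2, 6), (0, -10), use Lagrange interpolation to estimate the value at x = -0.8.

Lagrange interpolation formula:
P(x) = Σ yᵢ × Lᵢ(x)
where Lᵢ(x) = Π_{j≠i} (x - xⱼ)/(xᵢ - xⱼ)

L_0(-0.8) = (-0.8 - (-2))/(-4 - (-2)) × (-0.8 - 0)/(-4 - 0) = -0.120000
L_1(-0.8) = (-0.8 - (-4))/(-2 - (-4)) × (-0.8 - 0)/(-2 - 0) = 0.640000
L_2(-0.8) = (-0.8 - (-4))/(0 - (-4)) × (-0.8 - (-2))/(0 - (-2)) = 0.480000

P(-0.8) = 5×L_0(-0.8) + 6×L_1(-0.8) + (-10)×L_2(-0.8)
P(-0.8) = -1.560000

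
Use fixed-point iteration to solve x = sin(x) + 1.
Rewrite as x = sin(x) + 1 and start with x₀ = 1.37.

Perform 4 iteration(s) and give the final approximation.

Equation: x = sin(x) + 1
Fixed-point form: x = sin(x) + 1
x₀ = 1.37

x_1 = g(1.370000) = 1.979908
x_2 = g(1.979908) = 1.917475
x_3 = g(1.917475) = 1.940507
x_4 = g(1.940507) = 1.932432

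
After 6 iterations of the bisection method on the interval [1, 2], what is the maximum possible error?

Bisection error bound: |error| ≤ (b-a)/2^n
|error| ≤ (2 - 1)/2^6 = 1/2^6
|error| ≤ 0.0156250000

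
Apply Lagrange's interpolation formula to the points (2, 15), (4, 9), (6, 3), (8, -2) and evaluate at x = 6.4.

Lagrange interpolation formula:
P(x) = Σ yᵢ × Lᵢ(x)
where Lᵢ(x) = Π_{j≠i} (x - xⱼ)/(xᵢ - xⱼ)

L_0(6.4) = (6.4 - 4)/(2 - 4) × (6.4 - 6)/(2 - 6) × (6.4 - 8)/(2 - 8) = 0.032000
L_1(6.4) = (6.4 - 2)/(4 - 2) × (6.4 - 6)/(4 - 6) × (6.4 - 8)/(4 - 8) = -0.176000
L_2(6.4) = (6.4 - 2)/(6 - 2) × (6.4 - 4)/(6 - 4) × (6.4 - 8)/(6 - 8) = 1.056000
L_3(6.4) = (6.4 - 2)/(8 - 2) × (6.4 - 4)/(8 - 4) × (6.4 - 6)/(8 - 6) = 0.088000

P(6.4) = 15×L_0(6.4) + 9×L_1(6.4) + 3×L_2(6.4) + (-2)×L_3(6.4)
P(6.4) = 1.888000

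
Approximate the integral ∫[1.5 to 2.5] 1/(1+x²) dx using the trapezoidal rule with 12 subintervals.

f(x) = 1/(1+x²)
a = 1.5, b = 2.5, n = 12
h = (b - a)/n = 0.083333

Trapezoidal rule: (h/2)[f(x₀) + 2f(x₁) + 2f(x₂) + ... + f(xₙ)]

x_0 = 1.5000, f(x_0) = 0.307692, coefficient = 1
x_1 = 1.5833, f(x_1) = 0.285149, coefficient = 2
x_2 = 1.6667, f(x_2) = 0.264706, coefficient = 2
x_3 = 1.7500, f(x_3) = 0.246154, coefficient = 2
x_4 = 1.8333, f(x_4) = 0.229299, coefficient = 2
x_5 = 1.9167, f(x_5) = 0.213967, coefficient = 2
x_6 = 2.0000, f(x_6) = 0.200000, coefficient = 2
x_7 = 2.0833, f(x_7) = 0.187256, coefficient = 2
x_8 = 2.1667, f(x_8) = 0.175610, coefficient = 2
x_9 = 2.2500, f(x_9) = 0.164948, coefficient = 2
x_10 = 2.3333, f(x_10) = 0.155172, coefficient = 2
x_11 = 2.4167, f(x_11) = 0.146193, coefficient = 2
x_12 = 2.5000, f(x_12) = 0.137931, coefficient = 1

I ≈ (0.083333/2) × 4.982533 = 0.207606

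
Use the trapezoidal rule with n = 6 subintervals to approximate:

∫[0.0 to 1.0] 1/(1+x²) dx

f(x) = 1/(1+x²)
a = 0.0, b = 1.0, n = 6
h = (b - a)/n = 0.166667

Trapezoidal rule: (h/2)[f(x₀) + 2f(x₁) + 2f(x₂) + ... + f(xₙ)]

x_0 = 0.0000, f(x_0) = 1.000000, coefficient = 1
x_1 = 0.1667, f(x_1) = 0.972973, coefficient = 2
x_2 = 0.3333, f(x_2) = 0.900000, coefficient = 2
x_3 = 0.5000, f(x_3) = 0.800000, coefficient = 2
x_4 = 0.6667, f(x_4) = 0.692308, coefficient = 2
x_5 = 0.8333, f(x_5) = 0.590164, coefficient = 2
x_6 = 1.0000, f(x_6) = 0.500000, coefficient = 1

I ≈ (0.166667/2) × 9.410889 = 0.784241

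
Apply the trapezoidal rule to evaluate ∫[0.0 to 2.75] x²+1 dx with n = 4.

f(x) = x²+1
a = 0.0, b = 2.75, n = 4
h = (b - a)/n = 0.687500

Trapezoidal rule: (h/2)[f(x₀) + 2f(x₁) + 2f(x₂) + ... + f(xₙ)]

x_0 = 0.0000, f(x_0) = 1.000000, coefficient = 1
x_1 = 0.6875, f(x_1) = 1.472656, coefficient = 2
x_2 = 1.3750, f(x_2) = 2.890625, coefficient = 2
x_3 = 2.0625, f(x_3) = 5.253906, coefficient = 2
x_4 = 2.7500, f(x_4) = 8.562500, coefficient = 1

I ≈ (0.687500/2) × 28.796875 = 9.898926
Exact value: 9.682292
Error: 0.216634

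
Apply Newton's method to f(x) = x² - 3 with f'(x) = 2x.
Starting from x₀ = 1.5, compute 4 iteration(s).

f(x) = x² - 3
f'(x) = 2x
x₀ = 1.5

Newton-Raphson formula: x_{n+1} = x_n - f(x_n)/f'(x_n)

Iteration 1:
  f(1.500000) = -0.750000
  f'(1.500000) = 3.000000
  x_1 = 1.500000 - (-0.750000)/3.000000 = 1.750000
Iteration 2:
  f(1.750000) = 0.062500
  f'(1.750000) = 3.500000
  x_2 = 1.750000 - 0.062500/3.500000 = 1.732143
Iteration 3:
  f(1.732143) = 0.000319
  f'(1.732143) = 3.464286
  x_3 = 1.732143 - 0.000319/3.464286 = 1.732051
Iteration 4:
  f(1.732051) = 0.000000
  f'(1.732051) = 3.464102
  x_4 = 1.732051 - 0.000000/3.464102 = 1.732051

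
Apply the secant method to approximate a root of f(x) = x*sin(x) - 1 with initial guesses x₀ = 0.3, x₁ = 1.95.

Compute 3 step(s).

f(x) = x*sin(x) - 1
x₀ = 0.3, x₁ = 1.95

Secant formula: x_{n+1} = x_n - f(x_n)(x_n - x_{n-1})/(f(x_n) - f(x_{n-1}))

Iteration 1:
  f(0.300000) = -0.911344
  f(1.950000) = 0.811471
  x_2 = 1.950000 - 0.811471×(1.950000 - 0.300000)/(0.811471 - (-0.911344))
       = 1.172826
Iteration 2:
  f(1.950000) = 0.811471
  f(1.172826) = 0.081169
  x_3 = 1.172826 - 0.081169×(1.172826 - 1.950000)/(0.081169 - 0.811471)
       = 1.086448
Iteration 3:
  f(1.172826) = 0.081169
  f(1.086448) = -0.038517
  x_4 = 1.086448 - (-0.038517)×(1.086448 - 1.172826)/(-0.038517 - 0.081169)
       = 1.114246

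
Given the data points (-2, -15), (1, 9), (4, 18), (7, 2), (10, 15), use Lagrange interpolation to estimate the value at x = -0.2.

Lagrange interpolation formula:
P(x) = Σ yᵢ × Lᵢ(x)
where Lᵢ(x) = Π_{j≠i} (x - xⱼ)/(xᵢ - xⱼ)

L_0(-0.2) = (-0.2 - 1)/(-2 - 1) × (-0.2 - 4)/(-2 - 4) × (-0.2 - 7)/(-2 - 7) × (-0.2 - 10)/(-2 - 10) = 0.190400
L_1(-0.2) = (-0.2 - (-2))/(1 - (-2)) × (-0.2 - 4)/(1 - 4) × (-0.2 - 7)/(1 - 7) × (-0.2 - 10)/(1 - 10) = 1.142400
L_2(-0.2) = (-0.2 - (-2))/(4 - (-2)) × (-0.2 - 1)/(4 - 1) × (-0.2 - 7)/(4 - 7) × (-0.2 - 10)/(4 - 10) = -0.489600
L_3(-0.2) = (-0.2 - (-2))/(7 - (-2)) × (-0.2 - 1)/(7 - 1) × (-0.2 - 4)/(7 - 4) × (-0.2 - 10)/(7 - 10) = 0.190400
L_4(-0.2) = (-0.2 - (-2))/(10 - (-2)) × (-0.2 - 1)/(10 - 1) × (-0.2 - 4)/(10 - 4) × (-0.2 - 7)/(10 - 7) = -0.033600

P(-0.2) = (-15)×L_0(-0.2) + 9×L_1(-0.2) + 18×L_2(-0.2) + 2×L_3(-0.2) + 15×L_4(-0.2)
P(-0.2) = -1.510400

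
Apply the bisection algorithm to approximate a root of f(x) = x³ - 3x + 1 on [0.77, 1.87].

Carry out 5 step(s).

f(x) = x³ - 3x + 1
Initial interval: [0.77, 1.87]

Iteration 1:
  c_1 = (0.770000 + 1.870000)/2 = 1.320000
  f(c_1) = f(1.320000) = -0.660032
  f(a) × f(c) ≥ 0, new interval: [1.320000, 1.870000]
Iteration 2:
  c_2 = (1.320000 + 1.870000)/2 = 1.595000
  f(c_2) = f(1.595000) = 0.272720
  f(a) × f(c) < 0, new interval: [1.320000, 1.595000]
Iteration 3:
  c_3 = (1.320000 + 1.595000)/2 = 1.457500
  f(c_3) = f(1.457500) = -0.276324
  f(a) × f(c) ≥ 0, new interval: [1.457500, 1.595000]
Iteration 4:
  c_4 = (1.457500 + 1.595000)/2 = 1.526250
  f(c_4) = f(1.526250) = -0.023444
  f(a) × f(c) ≥ 0, new interval: [1.526250, 1.595000]
Iteration 5:
  c_5 = (1.526250 + 1.595000)/2 = 1.560625
  f(c_5) = f(1.560625) = 0.119106
  f(a) × f(c) < 0, new interval: [1.526250, 1.560625]

After 5 iteration(s), the approximation is c_5 = 1.560625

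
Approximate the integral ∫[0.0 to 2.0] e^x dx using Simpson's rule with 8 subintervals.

f(x) = e^x
a = 0.0, b = 2.0, n = 8
h = (b - a)/n = 0.250000

Simpson's rule: (h/3)[f(x₀) + 4f(x₁) + 2f(x₂) + ... + f(xₙ)]

x_0 = 0.0000, f(x_0) = 1.000000, coefficient = 1
x_1 = 0.2500, f(x_1) = 1.284025, coefficient = 4
x_2 = 0.5000, f(x_2) = 1.648721, coefficient = 2
x_3 = 0.7500, f(x_3) = 2.117000, coefficient = 4
x_4 = 1.0000, f(x_4) = 2.718282, coefficient = 2
x_5 = 1.2500, f(x_5) = 3.490343, coefficient = 4
x_6 = 1.5000, f(x_6) = 4.481689, coefficient = 2
x_7 = 1.7500, f(x_7) = 5.754603, coefficient = 4
x_8 = 2.0000, f(x_8) = 7.389056, coefficient = 1

I ≈ (0.250000/3) × 76.670325 = 6.389194
Exact value: 6.389056
Error: 0.000138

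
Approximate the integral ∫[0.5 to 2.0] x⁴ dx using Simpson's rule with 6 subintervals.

f(x) = x⁴
a = 0.5, b = 2.0, n = 6
h = (b - a)/n = 0.250000

Simpson's rule: (h/3)[f(x₀) + 4f(x₁) + 2f(x₂) + ... + f(xₙ)]

x_0 = 0.5000, f(x_0) = 0.062500, coefficient = 1
x_1 = 0.7500, f(x_1) = 0.316406, coefficient = 4
x_2 = 1.0000, f(x_2) = 1.000000, coefficient = 2
x_3 = 1.2500, f(x_3) = 2.441406, coefficient = 4
x_4 = 1.5000, f(x_4) = 5.062500, coefficient = 2
x_5 = 1.7500, f(x_5) = 9.378906, coefficient = 4
x_6 = 2.0000, f(x_6) = 16.000000, coefficient = 1

I ≈ (0.250000/3) × 76.734375 = 6.394531
Exact value: 6.393750
Error: 0.000781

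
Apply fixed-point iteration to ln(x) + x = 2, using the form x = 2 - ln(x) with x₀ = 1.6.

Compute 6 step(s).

Equation: ln(x) + x = 2
Fixed-point form: x = 2 - ln(x)
x₀ = 1.6

x_1 = g(1.600000) = 1.529996
x_2 = g(1.529996) = 1.574735
x_3 = g(1.574735) = 1.545913
x_4 = g(1.545913) = 1.564385
x_5 = g(1.564385) = 1.552507
x_6 = g(1.552507) = 1.560129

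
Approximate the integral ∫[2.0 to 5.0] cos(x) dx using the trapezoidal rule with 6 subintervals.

f(x) = cos(x)
a = 2.0, b = 5.0, n = 6
h = (b - a)/n = 0.500000

Trapezoidal rule: (h/2)[f(x₀) + 2f(x₁) + 2f(x₂) + ... + f(xₙ)]

x_0 = 2.0000, f(x_0) = -0.416147, coefficient = 1
x_1 = 2.5000, f(x_1) = -0.801144, coefficient = 2
x_2 = 3.0000, f(x_2) = -0.989992, coefficient = 2
x_3 = 3.5000, f(x_3) = -0.936457, coefficient = 2
x_4 = 4.0000, f(x_4) = -0.653644, coefficient = 2
x_5 = 4.5000, f(x_5) = -0.210796, coefficient = 2
x_6 = 5.0000, f(x_6) = 0.283662, coefficient = 1

I ≈ (0.500000/2) × -7.316549 = -1.829137
Exact value: -1.868222
Error: 0.039084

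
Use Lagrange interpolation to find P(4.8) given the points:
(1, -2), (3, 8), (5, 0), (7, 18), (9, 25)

Lagrange interpolation formula:
P(x) = Σ yᵢ × Lᵢ(x)
where Lᵢ(x) = Π_{j≠i} (x - xⱼ)/(xᵢ - xⱼ)

L_0(4.8) = (4.8 - 3)/(1 - 3) × (4.8 - 5)/(1 - 5) × (4.8 - 7)/(1 - 7) × (4.8 - 9)/(1 - 9) = -0.008663
L_1(4.8) = (4.8 - 1)/(3 - 1) × (4.8 - 5)/(3 - 5) × (4.8 - 7)/(3 - 7) × (4.8 - 9)/(3 - 9) = 0.073150
L_2(4.8) = (4.8 - 1)/(5 - 1) × (4.8 - 3)/(5 - 3) × (4.8 - 7)/(5 - 7) × (4.8 - 9)/(5 - 9) = 0.987525
L_3(4.8) = (4.8 - 1)/(7 - 1) × (4.8 - 3)/(7 - 3) × (4.8 - 5)/(7 - 5) × (4.8 - 9)/(7 - 9) = -0.059850
L_4(4.8) = (4.8 - 1)/(9 - 1) × (4.8 - 3)/(9 - 3) × (4.8 - 5)/(9 - 5) × (4.8 - 7)/(9 - 7) = 0.007838

P(4.8) = (-2)×L_0(4.8) + 8×L_1(4.8) + 0×L_2(4.8) + 18×L_3(4.8) + 25×L_4(4.8)
P(4.8) = -0.278838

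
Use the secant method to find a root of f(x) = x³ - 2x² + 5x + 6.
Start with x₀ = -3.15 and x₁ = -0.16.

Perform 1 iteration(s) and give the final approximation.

f(x) = x³ - 2x² + 5x + 6
x₀ = -3.15, x₁ = -0.16

Secant formula: x_{n+1} = x_n - f(x_n)(x_n - x_{n-1})/(f(x_n) - f(x_{n-1}))

Iteration 1:
  f(-3.150000) = -60.850875
  f(-0.160000) = 5.144704
  x_2 = -0.160000 - 5.144704×(-0.160000 - (-3.150000))/(5.144704 - (-60.850875))
       = -0.393086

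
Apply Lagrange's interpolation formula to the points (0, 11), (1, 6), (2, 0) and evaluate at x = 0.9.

Lagrange interpolation formula:
P(x) = Σ yᵢ × Lᵢ(x)
where Lᵢ(x) = Π_{j≠i} (x - xⱼ)/(xᵢ - xⱼ)

L_0(0.9) = (0.9 - 1)/(0 - 1) × (0.9 - 2)/(0 - 2) = 0.055000
L_1(0.9) = (0.9 - 0)/(1 - 0) × (0.9 - 2)/(1 - 2) = 0.990000
L_2(0.9) = (0.9 - 0)/(2 - 0) × (0.9 - 1)/(2 - 1) = -0.045000

P(0.9) = 11×L_0(0.9) + 6×L_1(0.9) + 0×L_2(0.9)
P(0.9) = 6.545000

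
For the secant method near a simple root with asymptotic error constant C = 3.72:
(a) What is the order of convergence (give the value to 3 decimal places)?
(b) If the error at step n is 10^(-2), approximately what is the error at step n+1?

(a) Secant method has superlinear convergence with order φ = (1+√5)/2 ≈ 1.618.
    This means |e_{n+1}| ≈ C|e_n|^1.618.

(b) With |e_n| = 10^(-2) and C = 3.72:
    |e_{n+1}| ≈ 3.72 × (10^(-2))^1.618 = 3.72 × 10^(-3.24)

(a) ≈ 1.618 (golden ratio); (b) |e_{n+1}| ≈ 2.160e-03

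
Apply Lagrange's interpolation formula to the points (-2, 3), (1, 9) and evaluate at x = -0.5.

Lagrange interpolation formula:
P(x) = Σ yᵢ × Lᵢ(x)
where Lᵢ(x) = Π_{j≠i} (x - xⱼ)/(xᵢ - xⱼ)

L_0(-0.5) = (-0.5 - 1)/(-2 - 1) = 0.500000
L_1(-0.5) = (-0.5 - (-2))/(1 - (-2)) = 0.500000

P(-0.5) = 3×L_0(-0.5) + 9×L_1(-0.5)
P(-0.5) = 6.000000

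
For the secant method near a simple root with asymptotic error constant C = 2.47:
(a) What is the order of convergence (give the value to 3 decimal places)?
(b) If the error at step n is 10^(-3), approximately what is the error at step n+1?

(a) Secant method has superlinear convergence with order φ = (1+√5)/2 ≈ 1.618.
    This means |e_{n+1}| ≈ C|e_n|^1.618.

(b) With |e_n| = 10^(-3) and C = 2.47:
    |e_{n+1}| ≈ 2.47 × (10^(-3))^1.618 = 2.47 × 10^(-4.85)

(a) ≈ 1.618 (golden ratio); (b) |e_{n+1}| ≈ 3.456e-05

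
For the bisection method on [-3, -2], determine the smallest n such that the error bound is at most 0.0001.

We need (b-a)/2^n ≤ 0.0001
(-2 - (-3))/2^n ≤ 0.0001
1/2^n ≤ 0.0001
2^n ≥ 10000
n ≥ log₂(10000) = 13.29
n ≥ 14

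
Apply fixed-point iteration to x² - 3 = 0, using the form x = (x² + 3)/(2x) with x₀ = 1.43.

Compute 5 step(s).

Equation: x² - 3 = 0
Fixed-point form: x = (x² + 3)/(2x)
x₀ = 1.43

x_1 = g(1.430000) = 1.763951
x_2 = g(1.763951) = 1.732339
x_3 = g(1.732339) = 1.732051
x_4 = g(1.732051) = 1.732051
x_5 = g(1.732051) = 1.732051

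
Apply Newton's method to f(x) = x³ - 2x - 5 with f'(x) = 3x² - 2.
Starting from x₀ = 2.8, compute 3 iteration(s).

f(x) = x³ - 2x - 5
f'(x) = 3x² - 2
x₀ = 2.8

Newton-Raphson formula: x_{n+1} = x_n - f(x_n)/f'(x_n)

Iteration 1:
  f(2.800000) = 11.352000
  f'(2.800000) = 21.520000
  x_1 = 2.800000 - 11.352000/21.520000 = 2.272491
Iteration 2:
  f(2.272491) = 2.190647
  f'(2.272491) = 13.492642
  x_2 = 2.272491 - 2.190647/13.492642 = 2.110132
Iteration 3:
  f(2.110132) = 0.175431
  f'(2.110132) = 11.357972
  x_3 = 2.110132 - 0.175431/11.357972 = 2.094686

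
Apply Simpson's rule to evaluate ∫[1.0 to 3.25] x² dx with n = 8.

f(x) = x²
a = 1.0, b = 3.25, n = 8
h = (b - a)/n = 0.281250

Simpson's rule: (h/3)[f(x₀) + 4f(x₁) + 2f(x₂) + ... + f(xₙ)]

x_0 = 1.0000, f(x_0) = 1.000000, coefficient = 1
x_1 = 1.2812, f(x_1) = 1.641602, coefficient = 4
x_2 = 1.5625, f(x_2) = 2.441406, coefficient = 2
x_3 = 1.8438, f(x_3) = 3.399414, coefficient = 4
x_4 = 2.1250, f(x_4) = 4.515625, coefficient = 2
x_5 = 2.4062, f(x_5) = 5.790039, coefficient = 4
x_6 = 2.6875, f(x_6) = 7.222656, coefficient = 2
x_7 = 2.9688, f(x_7) = 8.813477, coefficient = 4
x_8 = 3.2500, f(x_8) = 10.562500, coefficient = 1

I ≈ (0.281250/3) × 118.500000 = 11.109375
Exact value: 11.109375
Error: 0.000000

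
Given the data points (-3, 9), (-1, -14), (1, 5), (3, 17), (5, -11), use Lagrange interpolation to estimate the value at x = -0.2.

Lagrange interpolation formula:
P(x) = Σ yᵢ × Lᵢ(x)
where Lᵢ(x) = Π_{j≠i} (x - xⱼ)/(xᵢ - xⱼ)

L_0(-0.2) = (-0.2 - (-1))/(-3 - (-1)) × (-0.2 - 1)/(-3 - 1) × (-0.2 - 3)/(-3 - 3) × (-0.2 - 5)/(-3 - 5) = -0.041600
L_1(-0.2) = (-0.2 - (-3))/(-1 - (-3)) × (-0.2 - 1)/(-1 - 1) × (-0.2 - 3)/(-1 - 3) × (-0.2 - 5)/(-1 - 5) = 0.582400
L_2(-0.2) = (-0.2 - (-3))/(1 - (-3)) × (-0.2 - (-1))/(1 - (-1)) × (-0.2 - 3)/(1 - 3) × (-0.2 - 5)/(1 - 5) = 0.582400
L_3(-0.2) = (-0.2 - (-3))/(3 - (-3)) × (-0.2 - (-1))/(3 - (-1)) × (-0.2 - 1)/(3 - 1) × (-0.2 - 5)/(3 - 5) = -0.145600
L_4(-0.2) = (-0.2 - (-3))/(5 - (-3)) × (-0.2 - (-1))/(5 - (-1)) × (-0.2 - 1)/(5 - 1) × (-0.2 - 3)/(5 - 3) = 0.022400

P(-0.2) = 9×L_0(-0.2) + (-14)×L_1(-0.2) + 5×L_2(-0.2) + 17×L_3(-0.2) + (-11)×L_4(-0.2)
P(-0.2) = -8.337600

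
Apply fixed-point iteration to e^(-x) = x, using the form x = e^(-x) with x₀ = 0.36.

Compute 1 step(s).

Equation: e^(-x) = x
Fixed-point form: x = e^(-x)
x₀ = 0.36

x_1 = g(0.360000) = 0.697676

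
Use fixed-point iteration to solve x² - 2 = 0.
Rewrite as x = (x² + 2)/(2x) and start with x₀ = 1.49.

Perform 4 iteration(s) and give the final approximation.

Equation: x² - 2 = 0
Fixed-point form: x = (x² + 2)/(2x)
x₀ = 1.49

x_1 = g(1.490000) = 1.416141
x_2 = g(1.416141) = 1.414215
x_3 = g(1.414215) = 1.414214
x_4 = g(1.414214) = 1.414214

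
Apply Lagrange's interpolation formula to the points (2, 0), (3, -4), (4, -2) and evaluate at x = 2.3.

Lagrange interpolation formula:
P(x) = Σ yᵢ × Lᵢ(x)
where Lᵢ(x) = Π_{j≠i} (x - xⱼ)/(xᵢ - xⱼ)

L_0(2.3) = (2.3 - 3)/(2 - 3) × (2.3 - 4)/(2 - 4) = 0.595000
L_1(2.3) = (2.3 - 2)/(3 - 2) × (2.3 - 4)/(3 - 4) = 0.510000
L_2(2.3) = (2.3 - 2)/(4 - 2) × (2.3 - 3)/(4 - 3) = -0.105000

P(2.3) = 0×L_0(2.3) + (-4)×L_1(2.3) + (-2)×L_2(2.3)
P(2.3) = -1.830000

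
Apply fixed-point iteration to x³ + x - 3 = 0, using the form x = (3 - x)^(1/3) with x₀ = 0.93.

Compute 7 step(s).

Equation: x³ + x - 3 = 0
Fixed-point form: x = (3 - x)^(1/3)
x₀ = 0.93

x_1 = g(0.930000) = 1.274452
x_2 = g(1.274452) = 1.199432
x_3 = g(1.199432) = 1.216568
x_4 = g(1.216568) = 1.212697
x_5 = g(1.212697) = 1.213574
x_6 = g(1.213574) = 1.213375
x_7 = g(1.213375) = 1.213420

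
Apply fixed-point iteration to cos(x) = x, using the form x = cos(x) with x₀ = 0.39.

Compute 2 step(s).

Equation: cos(x) = x
Fixed-point form: x = cos(x)
x₀ = 0.39

x_1 = g(0.390000) = 0.924909
x_2 = g(0.924909) = 0.601907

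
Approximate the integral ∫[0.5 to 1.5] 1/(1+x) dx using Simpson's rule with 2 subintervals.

f(x) = 1/(1+x)
a = 0.5, b = 1.5, n = 2
h = (b - a)/n = 0.500000

Simpson's rule: (h/3)[f(x₀) + 4f(x₁) + 2f(x₂) + ... + f(xₙ)]

x_0 = 0.5000, f(x_0) = 0.666667, coefficient = 1
x_1 = 1.0000, f(x_1) = 0.500000, coefficient = 4
x_2 = 1.5000, f(x_2) = 0.400000, coefficient = 1

I ≈ (0.500000/3) × 3.066667 = 0.511111
Exact value: 0.510826
Error: 0.000285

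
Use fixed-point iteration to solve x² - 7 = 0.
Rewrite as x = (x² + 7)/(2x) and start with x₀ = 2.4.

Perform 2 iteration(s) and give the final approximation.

Equation: x² - 7 = 0
Fixed-point form: x = (x² + 7)/(2x)
x₀ = 2.4

x_1 = g(2.400000) = 2.658333
x_2 = g(2.658333) = 2.645781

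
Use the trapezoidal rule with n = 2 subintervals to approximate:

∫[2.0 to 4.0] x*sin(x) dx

f(x) = x*sin(x)
a = 2.0, b = 4.0, n = 2
h = (b - a)/n = 1.000000

Trapezoidal rule: (h/2)[f(x₀) + 2f(x₁) + 2f(x₂) + ... + f(xₙ)]

x_0 = 2.0000, f(x_0) = 1.818595, coefficient = 1
x_1 = 3.0000, f(x_1) = 0.423360, coefficient = 2
x_2 = 4.0000, f(x_2) = -3.027210, coefficient = 1

I ≈ (1.000000/2) × -0.361895 = -0.180948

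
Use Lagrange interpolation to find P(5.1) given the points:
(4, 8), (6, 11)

Lagrange interpolation formula:
P(x) = Σ yᵢ × Lᵢ(x)
where Lᵢ(x) = Π_{j≠i} (x - xⱼ)/(xᵢ - xⱼ)

L_0(5.1) = (5.1 - 6)/(4 - 6) = 0.450000
L_1(5.1) = (5.1 - 4)/(6 - 4) = 0.550000

P(5.1) = 8×L_0(5.1) + 11×L_1(5.1)
P(5.1) = 9.650000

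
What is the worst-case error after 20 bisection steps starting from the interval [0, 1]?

Bisection error bound: |error| ≤ (b-a)/2^n
|error| ≤ (1 - 0)/2^20 = 1/2^20
|error| ≤ 0.0000009537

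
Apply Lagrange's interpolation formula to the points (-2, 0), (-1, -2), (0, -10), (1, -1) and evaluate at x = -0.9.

Lagrange interpolation formula:
P(x) = Σ yᵢ × Lᵢ(x)
where Lᵢ(x) = Π_{j≠i} (x - xⱼ)/(xᵢ - xⱼ)

L_0(-0.9) = (-0.9 - (-1))/(-2 - (-1)) × (-0.9 - 0)/(-2 - 0) × (-0.9 - 1)/(-2 - 1) = -0.028500
L_1(-0.9) = (-0.9 - (-2))/(-1 - (-2)) × (-0.9 - 0)/(-1 - 0) × (-0.9 - 1)/(-1 - 1) = 0.940500
L_2(-0.9) = (-0.9 - (-2))/(0 - (-2)) × (-0.9 - (-1))/(0 - (-1)) × (-0.9 - 1)/(0 - 1) = 0.104500
L_3(-0.9) = (-0.9 - (-2))/(1 - (-2)) × (-0.9 - (-1))/(1 - (-1)) × (-0.9 - 0)/(1 - 0) = -0.016500

P(-0.9) = 0×L_0(-0.9) + (-2)×L_1(-0.9) + (-10)×L_2(-0.9) + (-1)×L_3(-0.9)
P(-0.9) = -2.909500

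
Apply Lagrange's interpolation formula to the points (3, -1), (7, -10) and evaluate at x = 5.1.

Lagrange interpolation formula:
P(x) = Σ yᵢ × Lᵢ(x)
where Lᵢ(x) = Π_{j≠i} (x - xⱼ)/(xᵢ - xⱼ)

L_0(5.1) = (5.1 - 7)/(3 - 7) = 0.475000
L_1(5.1) = (5.1 - 3)/(7 - 3) = 0.525000

P(5.1) = (-1)×L_0(5.1) + (-10)×L_1(5.1)
P(5.1) = -5.725000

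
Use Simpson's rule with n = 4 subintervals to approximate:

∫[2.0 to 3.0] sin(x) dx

f(x) = sin(x)
a = 2.0, b = 3.0, n = 4
h = (b - a)/n = 0.250000

Simpson's rule: (h/3)[f(x₀) + 4f(x₁) + 2f(x₂) + ... + f(xₙ)]

x_0 = 2.0000, f(x_0) = 0.909297, coefficient = 1
x_1 = 2.2500, f(x_1) = 0.778073, coefficient = 4
x_2 = 2.5000, f(x_2) = 0.598472, coefficient = 2
x_3 = 2.7500, f(x_3) = 0.381661, coefficient = 4
x_4 = 3.0000, f(x_4) = 0.141120, coefficient = 1

I ≈ (0.250000/3) × 6.886298 = 0.573858
Exact value: 0.573846
Error: 0.000013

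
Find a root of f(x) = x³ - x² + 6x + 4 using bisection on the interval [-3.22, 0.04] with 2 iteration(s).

f(x) = x³ - x² + 6x + 4
Initial interval: [-3.22, 0.04]

Iteration 1:
  c_1 = (-3.220000 + 0.040000)/2 = -1.590000
  f(c_1) = f(-1.590000) = -12.087779
  f(a) × f(c) ≥ 0, new interval: [-1.590000, 0.040000]
Iteration 2:
  c_2 = (-1.590000 + 0.040000)/2 = -0.775000
  f(c_2) = f(-0.775000) = -1.716109
  f(a) × f(c) ≥ 0, new interval: [-0.775000, 0.040000]

After 2 iteration(s), the approximation is c_2 = -0.775000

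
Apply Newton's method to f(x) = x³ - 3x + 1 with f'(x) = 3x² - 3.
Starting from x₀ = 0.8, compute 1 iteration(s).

f(x) = x³ - 3x + 1
f'(x) = 3x² - 3
x₀ = 0.8

Newton-Raphson formula: x_{n+1} = x_n - f(x_n)/f'(x_n)

Iteration 1:
  f(0.800000) = -0.888000
  f'(0.800000) = -1.080000
  x_1 = 0.800000 - (-0.888000)/(-1.080000) = -0.022222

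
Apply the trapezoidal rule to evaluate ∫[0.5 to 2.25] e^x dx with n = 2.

f(x) = e^x
a = 0.5, b = 2.25, n = 2
h = (b - a)/n = 0.875000

Trapezoidal rule: (h/2)[f(x₀) + 2f(x₁) + 2f(x₂) + ... + f(xₙ)]

x_0 = 0.5000, f(x_0) = 1.648721, coefficient = 1
x_1 = 1.3750, f(x_1) = 3.955077, coefficient = 2
x_2 = 2.2500, f(x_2) = 9.487736, coefficient = 1

I ≈ (0.875000/2) × 19.046611 = 8.332892
Exact value: 7.839015
Error: 0.493878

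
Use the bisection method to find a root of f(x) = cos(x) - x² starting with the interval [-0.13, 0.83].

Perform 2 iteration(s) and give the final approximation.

f(x) = cos(x) - x²
Initial interval: [-0.13, 0.83]

Iteration 1:
  c_1 = (-0.130000 + 0.830000)/2 = 0.350000
  f(c_1) = f(0.350000) = 0.816873
  f(a) × f(c) ≥ 0, new interval: [0.350000, 0.830000]
Iteration 2:
  c_2 = (0.350000 + 0.830000)/2 = 0.590000
  f(c_2) = f(0.590000) = 0.482841
  f(a) × f(c) ≥ 0, new interval: [0.590000, 0.830000]

After 2 iteration(s), the approximation is c_2 = 0.590000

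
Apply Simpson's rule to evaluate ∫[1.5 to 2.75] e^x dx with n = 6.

f(x) = e^x
a = 1.5, b = 2.75, n = 6
h = (b - a)/n = 0.208333

Simpson's rule: (h/3)[f(x₀) + 4f(x₁) + 2f(x₂) + ... + f(xₙ)]

x_0 = 1.5000, f(x_0) = 4.481689, coefficient = 1
x_1 = 1.7083, f(x_1) = 5.519754, coefficient = 4
x_2 = 1.9167, f(x_2) = 6.798260, coefficient = 2
x_3 = 2.1250, f(x_3) = 8.372897, coefficient = 4
x_4 = 2.3333, f(x_4) = 10.312259, coefficient = 2
x_5 = 2.5417, f(x_5) = 12.700821, coefficient = 4
x_6 = 2.7500, f(x_6) = 15.642632, coefficient = 1

I ≈ (0.208333/3) × 160.719250 = 11.161059
Exact value: 11.160943
Error: 0.000116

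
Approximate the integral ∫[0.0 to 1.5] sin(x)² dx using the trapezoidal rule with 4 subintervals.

f(x) = sin(x)²
a = 0.0, b = 1.5, n = 4
h = (b - a)/n = 0.375000

Trapezoidal rule: (h/2)[f(x₀) + 2f(x₁) + 2f(x₂) + ... + f(xₙ)]

x_0 = 0.0000, f(x_0) = 0.000000, coefficient = 1
x_1 = 0.3750, f(x_1) = 0.134156, coefficient = 2
x_2 = 0.7500, f(x_2) = 0.464631, coefficient = 2
x_3 = 1.1250, f(x_3) = 0.814087, coefficient = 2
x_4 = 1.5000, f(x_4) = 0.994996, coefficient = 1

I ≈ (0.375000/2) × 3.820744 = 0.716389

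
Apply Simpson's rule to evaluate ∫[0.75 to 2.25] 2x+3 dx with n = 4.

f(x) = 2x+3
a = 0.75, b = 2.25, n = 4
h = (b - a)/n = 0.375000

Simpson's rule: (h/3)[f(x₀) + 4f(x₁) + 2f(x₂) + ... + f(xₙ)]

x_0 = 0.7500, f(x_0) = 4.500000, coefficient = 1
x_1 = 1.1250, f(x_1) = 5.250000, coefficient = 4
x_2 = 1.5000, f(x_2) = 6.000000, coefficient = 2
x_3 = 1.8750, f(x_3) = 6.750000, coefficient = 4
x_4 = 2.2500, f(x_4) = 7.500000, coefficient = 1

I ≈ (0.375000/3) × 72.000000 = 9.000000
Exact value: 9.000000
Error: 0.000000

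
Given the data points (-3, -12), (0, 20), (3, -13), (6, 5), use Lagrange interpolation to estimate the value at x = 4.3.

Lagrange interpolation formula:
P(x) = Σ yᵢ × Lᵢ(x)
where Lᵢ(x) = Π_{j≠i} (x - xⱼ)/(xᵢ - xⱼ)

L_0(4.3) = (4.3 - 0)/(-3 - 0) × (4.3 - 3)/(-3 - 3) × (4.3 - 6)/(-3 - 6) = 0.058660
L_1(4.3) = (4.3 - (-3))/(0 - (-3)) × (4.3 - 3)/(0 - 3) × (4.3 - 6)/(0 - 6) = -0.298759
L_2(4.3) = (4.3 - (-3))/(3 - (-3)) × (4.3 - 0)/(3 - 0) × (4.3 - 6)/(3 - 6) = 0.988204
L_3(4.3) = (4.3 - (-3))/(6 - (-3)) × (4.3 - 0)/(6 - 0) × (4.3 - 3)/(6 - 3) = 0.251895

P(4.3) = (-12)×L_0(4.3) + 20×L_1(4.3) + (-13)×L_2(4.3) + 5×L_3(4.3)
P(4.3) = -18.266284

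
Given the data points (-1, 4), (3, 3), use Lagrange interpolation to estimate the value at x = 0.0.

Lagrange interpolation formula:
P(x) = Σ yᵢ × Lᵢ(x)
where Lᵢ(x) = Π_{j≠i} (x - xⱼ)/(xᵢ - xⱼ)

L_0(0.0) = (0.0 - 3)/(-1 - 3) = 0.750000
L_1(0.0) = (0.0 - (-1))/(3 - (-1)) = 0.250000

P(0.0) = 4×L_0(0.0) + 3×L_1(0.0)
P(0.0) = 3.750000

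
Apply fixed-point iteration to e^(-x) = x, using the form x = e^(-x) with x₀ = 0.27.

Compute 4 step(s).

Equation: e^(-x) = x
Fixed-point form: x = e^(-x)
x₀ = 0.27

x_1 = g(0.270000) = 0.763379
x_2 = g(0.763379) = 0.466089
x_3 = g(0.466089) = 0.627452
x_4 = g(0.627452) = 0.533951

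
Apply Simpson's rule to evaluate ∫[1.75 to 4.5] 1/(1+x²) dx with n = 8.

f(x) = 1/(1+x²)
a = 1.75, b = 4.5, n = 8
h = (b - a)/n = 0.343750

Simpson's rule: (h/3)[f(x₀) + 4f(x₁) + 2f(x₂) + ... + f(xₙ)]

x_0 = 1.7500, f(x_0) = 0.246154, coefficient = 1
x_1 = 2.0938, f(x_1) = 0.185743, coefficient = 4
x_2 = 2.4375, f(x_2) = 0.144063, coefficient = 2
x_3 = 2.7812, f(x_3) = 0.114477, coefficient = 4
x_4 = 3.1250, f(x_4) = 0.092888, coefficient = 2
x_5 = 3.4688, f(x_5) = 0.076733, coefficient = 4
x_6 = 3.8125, f(x_6) = 0.064370, coefficient = 2
x_7 = 4.1562, f(x_7) = 0.054721, coefficient = 4
x_8 = 4.5000, f(x_8) = 0.047059, coefficient = 1

I ≈ (0.343750/3) × 2.622553 = 0.300501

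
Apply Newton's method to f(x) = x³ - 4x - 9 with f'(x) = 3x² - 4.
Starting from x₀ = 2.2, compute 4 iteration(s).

f(x) = x³ - 4x - 9
f'(x) = 3x² - 4
x₀ = 2.2

Newton-Raphson formula: x_{n+1} = x_n - f(x_n)/f'(x_n)

Iteration 1:
  f(2.200000) = -7.152000
  f'(2.200000) = 10.520000
  x_1 = 2.200000 - (-7.152000)/10.520000 = 2.879848
Iteration 2:
  f(2.879848) = 3.364696
  f'(2.879848) = 20.880572
  x_2 = 2.879848 - 3.364696/20.880572 = 2.718708
Iteration 3:
  f(2.718708) = 0.220151
  f'(2.718708) = 18.174118
  x_3 = 2.718708 - 0.220151/18.174118 = 2.706594
Iteration 4:
  f(2.706594) = 0.001195
  f'(2.706594) = 17.976960
  x_4 = 2.706594 - 0.001195/17.976960 = 2.706528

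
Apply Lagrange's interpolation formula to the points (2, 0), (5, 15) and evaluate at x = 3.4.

Lagrange interpolation formula:
P(x) = Σ yᵢ × Lᵢ(x)
where Lᵢ(x) = Π_{j≠i} (x - xⱼ)/(xᵢ - xⱼ)

L_0(3.4) = (3.4 - 5)/(2 - 5) = 0.533333
L_1(3.4) = (3.4 - 2)/(5 - 2) = 0.466667

P(3.4) = 0×L_0(3.4) + 15×L_1(3.4)
P(3.4) = 7.000000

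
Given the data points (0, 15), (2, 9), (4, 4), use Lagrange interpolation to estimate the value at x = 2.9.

Lagrange interpolation formula:
P(x) = Σ yᵢ × Lᵢ(x)
where Lᵢ(x) = Π_{j≠i} (x - xⱼ)/(xᵢ - xⱼ)

L_0(2.9) = (2.9 - 2)/(0 - 2) × (2.9 - 4)/(0 - 4) = -0.123750
L_1(2.9) = (2.9 - 0)/(2 - 0) × (2.9 - 4)/(2 - 4) = 0.797500
L_2(2.9) = (2.9 - 0)/(4 - 0) × (2.9 - 2)/(4 - 2) = 0.326250

P(2.9) = 15×L_0(2.9) + 9×L_1(2.9) + 4×L_2(2.9)
P(2.9) = 6.626250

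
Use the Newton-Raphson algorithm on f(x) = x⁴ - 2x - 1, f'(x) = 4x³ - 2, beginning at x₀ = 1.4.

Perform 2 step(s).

f(x) = x⁴ - 2x - 1
f'(x) = 4x³ - 2
x₀ = 1.4

Newton-Raphson formula: x_{n+1} = x_n - f(x_n)/f'(x_n)

Iteration 1:
  f(1.400000) = 0.041600
  f'(1.400000) = 8.976000
  x_1 = 1.400000 - 0.041600/8.976000 = 1.395365
Iteration 2:
  f(1.395365) = 0.000252
  f'(1.395365) = 8.867355
  x_2 = 1.395365 - 0.000252/8.867355 = 1.395337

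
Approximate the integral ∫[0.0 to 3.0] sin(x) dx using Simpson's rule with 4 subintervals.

f(x) = sin(x)
a = 0.0, b = 3.0, n = 4
h = (b - a)/n = 0.750000

Simpson's rule: (h/3)[f(x₀) + 4f(x₁) + 2f(x₂) + ... + f(xₙ)]

x_0 = 0.0000, f(x_0) = 0.000000, coefficient = 1
x_1 = 0.7500, f(x_1) = 0.681639, coefficient = 4
x_2 = 1.5000, f(x_2) = 0.997495, coefficient = 2
x_3 = 2.2500, f(x_3) = 0.778073, coefficient = 4
x_4 = 3.0000, f(x_4) = 0.141120, coefficient = 1

I ≈ (0.750000/3) × 7.974958 = 1.993739
Exact value: 1.989992
Error: 0.003747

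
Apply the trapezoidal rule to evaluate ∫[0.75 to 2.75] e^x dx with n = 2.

f(x) = e^x
a = 0.75, b = 2.75, n = 2
h = (b - a)/n = 1.000000

Trapezoidal rule: (h/2)[f(x₀) + 2f(x₁) + 2f(x₂) + ... + f(xₙ)]

x_0 = 0.7500, f(x_0) = 2.117000, coefficient = 1
x_1 = 1.7500, f(x_1) = 5.754603, coefficient = 2
x_2 = 2.7500, f(x_2) = 15.642632, coefficient = 1

I ≈ (1.000000/2) × 29.268837 = 14.634419
Exact value: 13.525632
Error: 1.108787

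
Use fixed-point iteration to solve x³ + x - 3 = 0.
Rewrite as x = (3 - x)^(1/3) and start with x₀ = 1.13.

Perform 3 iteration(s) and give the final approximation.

Equation: x³ + x - 3 = 0
Fixed-point form: x = (3 - x)^(1/3)
x₀ = 1.13

x_1 = g(1.130000) = 1.232009
x_2 = g(1.232009) = 1.209187
x_3 = g(1.209187) = 1.214367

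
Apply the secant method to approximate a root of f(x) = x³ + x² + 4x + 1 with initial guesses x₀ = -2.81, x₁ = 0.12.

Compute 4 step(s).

f(x) = x³ + x² + 4x + 1
x₀ = -2.81, x₁ = 0.12

Secant formula: x_{n+1} = x_n - f(x_n)(x_n - x_{n-1})/(f(x_n) - f(x_{n-1}))

Iteration 1:
  f(-2.810000) = -24.531941
  f(0.120000) = 1.496128
  x_2 = 0.120000 - 1.496128×(0.120000 - (-2.810000))/(1.496128 - (-24.531941))
       = -0.048420
Iteration 2:
  f(0.120000) = 1.496128
  f(-0.048420) = 0.808550
  x_3 = -0.048420 - 0.808550×(-0.048420 - 0.120000)/(0.808550 - 1.496128)
       = -0.246472
Iteration 3:
  f(-0.048420) = 0.808550
  f(-0.246472) = 0.059887
  x_4 = -0.246472 - 0.059887×(-0.246472 - (-0.048420))/(0.059887 - 0.808550)
       = -0.262315
Iteration 4:
  f(-0.246472) = 0.059887
  f(-0.262315) = 0.001500
  x_5 = -0.262315 - 0.001500×(-0.262315 - (-0.246472))/(0.001500 - 0.059887)
       = -0.262722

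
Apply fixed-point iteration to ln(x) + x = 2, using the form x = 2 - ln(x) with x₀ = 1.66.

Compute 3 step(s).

Equation: ln(x) + x = 2
Fixed-point form: x = 2 - ln(x)
x₀ = 1.66

x_1 = g(1.660000) = 1.493182
x_2 = g(1.493182) = 1.599090
x_3 = g(1.599090) = 1.530565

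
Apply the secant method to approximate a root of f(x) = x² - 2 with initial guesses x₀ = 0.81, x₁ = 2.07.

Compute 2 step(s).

f(x) = x² - 2
x₀ = 0.81, x₁ = 2.07

Secant formula: x_{n+1} = x_n - f(x_n)(x_n - x_{n-1})/(f(x_n) - f(x_{n-1}))

Iteration 1:
  f(0.810000) = -1.343900
  f(2.070000) = 2.284900
  x_2 = 2.070000 - 2.284900×(2.070000 - 0.810000)/(2.284900 - (-1.343900))
       = 1.276632
Iteration 2:
  f(2.070000) = 2.284900
  f(1.276632) = -0.370211
  x_3 = 1.276632 - (-0.370211)×(1.276632 - 2.070000)/(-0.370211 - 2.284900)
       = 1.387254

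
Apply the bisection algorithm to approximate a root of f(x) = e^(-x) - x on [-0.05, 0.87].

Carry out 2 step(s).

f(x) = e^(-x) - x
Initial interval: [-0.05, 0.87]

Iteration 1:
  c_1 = (-0.050000 + 0.870000)/2 = 0.410000
  f(c_1) = f(0.410000) = 0.253650
  f(a) × f(c) ≥ 0, new interval: [0.410000, 0.870000]
Iteration 2:
  c_2 = (0.410000 + 0.870000)/2 = 0.640000
  f(c_2) = f(0.640000) = -0.112708
  f(a) × f(c) < 0, new interval: [0.410000, 0.640000]

After 2 iteration(s), the approximation is c_2 = 0.640000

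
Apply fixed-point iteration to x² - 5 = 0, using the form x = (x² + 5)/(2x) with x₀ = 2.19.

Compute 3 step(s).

Equation: x² - 5 = 0
Fixed-point form: x = (x² + 5)/(2x)
x₀ = 2.19

x_1 = g(2.190000) = 2.236553
x_2 = g(2.236553) = 2.236068
x_3 = g(2.236068) = 2.236068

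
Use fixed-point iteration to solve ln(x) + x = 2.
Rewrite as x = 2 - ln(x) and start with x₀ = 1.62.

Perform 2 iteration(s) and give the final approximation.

Equation: ln(x) + x = 2
Fixed-point form: x = 2 - ln(x)
x₀ = 1.62

x_1 = g(1.620000) = 1.517574
x_2 = g(1.517574) = 1.582887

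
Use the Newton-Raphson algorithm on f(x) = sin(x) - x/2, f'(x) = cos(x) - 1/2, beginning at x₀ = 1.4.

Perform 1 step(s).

f(x) = sin(x) - x/2
f'(x) = cos(x) - 1/2
x₀ = 1.4

Newton-Raphson formula: x_{n+1} = x_n - f(x_n)/f'(x_n)

Iteration 1:
  f(1.400000) = 0.285450
  f'(1.400000) = -0.330033
  x_1 = 1.400000 - 0.285450/(-0.330033) = 2.264913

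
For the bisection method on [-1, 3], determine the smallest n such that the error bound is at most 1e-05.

We need (b-a)/2^n ≤ 1e-05
(3 - (-1))/2^n ≤ 1e-05
4/2^n ≤ 1e-05
2^n ≥ 400000
n ≥ log₂(400000) = 18.61
n ≥ 19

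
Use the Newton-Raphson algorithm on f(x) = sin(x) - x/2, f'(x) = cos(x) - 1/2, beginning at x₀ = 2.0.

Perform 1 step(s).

f(x) = sin(x) - x/2
f'(x) = cos(x) - 1/2
x₀ = 2.0

Newton-Raphson formula: x_{n+1} = x_n - f(x_n)/f'(x_n)

Iteration 1:
  f(2.000000) = -0.090703
  f'(2.000000) = -0.916147
  x_1 = 2.000000 - (-0.090703)/(-0.916147) = 1.900996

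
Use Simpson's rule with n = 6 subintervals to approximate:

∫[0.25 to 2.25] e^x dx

f(x) = e^x
a = 0.25, b = 2.25, n = 6
h = (b - a)/n = 0.333333

Simpson's rule: (h/3)[f(x₀) + 4f(x₁) + 2f(x₂) + ... + f(xₙ)]

x_0 = 0.2500, f(x_0) = 1.284025, coefficient = 1
x_1 = 0.5833, f(x_1) = 1.792002, coefficient = 4
x_2 = 0.9167, f(x_2) = 2.500940, coefficient = 2
x_3 = 1.2500, f(x_3) = 3.490343, coefficient = 4
x_4 = 1.5833, f(x_4) = 4.871166, coefficient = 2
x_5 = 1.9167, f(x_5) = 6.798260, coefficient = 4
x_6 = 2.2500, f(x_6) = 9.487736, coefficient = 1

I ≈ (0.333333/3) × 73.838392 = 8.204266
Exact value: 8.203710
Error: 0.000555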